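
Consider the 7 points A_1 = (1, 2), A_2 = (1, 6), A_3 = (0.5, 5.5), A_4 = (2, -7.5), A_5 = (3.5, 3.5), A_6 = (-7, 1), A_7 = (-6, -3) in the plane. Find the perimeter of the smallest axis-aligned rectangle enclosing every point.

48

Width = max x − min x = 3.5 − (-7) = 10.5.
Height = max y − min y = 6 − (-7.5) = 13.5.
Perimeter = 2(10.5 + 13.5) = 48.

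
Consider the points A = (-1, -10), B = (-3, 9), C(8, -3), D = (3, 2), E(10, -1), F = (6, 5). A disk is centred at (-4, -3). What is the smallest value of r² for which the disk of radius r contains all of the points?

The required radius is the distance from (-4, -3) to the farthest point.
Squared distances: 58, 145, 144, 74, 200, 164.
Maximum is 200, attained at E.

200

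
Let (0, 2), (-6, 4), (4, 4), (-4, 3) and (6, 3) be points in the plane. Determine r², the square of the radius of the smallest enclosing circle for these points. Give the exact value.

36.25

The farthest pair is (-6, 4)–(6, 3) with squared distance 145. The circle on this segment as diameter has centre (0, 3.5) and r² = 145/4 = 36.25.
Check (0, 2): distance² to centre = 2.25 ≤ 36.25, so it lies inside.
All remaining points lie in this disk, and no smaller disk contains both endpoints, so this is the minimum enclosing circle.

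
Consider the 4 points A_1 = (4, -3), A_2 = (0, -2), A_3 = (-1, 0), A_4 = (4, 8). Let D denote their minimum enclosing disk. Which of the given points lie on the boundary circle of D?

The minimum enclosing circle is determined by three boundary points: A_1, A_2, A_4.
Their circumcentre is (3.25, 2.5) with r² = 30.8125.
The farthest remaining point A_3 is at distance² 24.3125 ≤ 30.8125.
The points at distance exactly r from the centre are A_1, A_2, A_4 — 3 points.

A_1, A_2, A_4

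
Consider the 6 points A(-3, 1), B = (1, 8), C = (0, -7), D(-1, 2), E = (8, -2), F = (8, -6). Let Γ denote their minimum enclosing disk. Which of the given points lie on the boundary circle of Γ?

The minimum enclosing circle of a finite set is fixed by two of the points (as a diameter) or three (as a circumcircle).
The minimum enclosing circle is determined by three boundary points: B, C, F.
Their circumcentre is (107/34, 11/34) with r² = 36725/578.
The farthest remaining point A is at distance² 22105/578 ≤ 36725/578.
The points at distance exactly r from the centre are B, C, F — 3 points.

B, C, F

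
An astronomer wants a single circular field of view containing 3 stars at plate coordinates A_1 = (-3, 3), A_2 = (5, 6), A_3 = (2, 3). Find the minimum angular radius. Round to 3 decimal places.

4.272

Side lengths²: A_1A_2² = 73, A_1A_3² = 25, A_2A_3² = 18.
Since A_1A_2² = 73 ≥ 25 + 18 = 43, the angle opposite A_1A_2 is not acute, so the smallest enclosing circle has A_1A_2 as diameter.
Centre = midpoint of A_1A_2 = (1, 4.5), r² = 73/4 = 18.25.
r = √(18.25) ≈ 4.272.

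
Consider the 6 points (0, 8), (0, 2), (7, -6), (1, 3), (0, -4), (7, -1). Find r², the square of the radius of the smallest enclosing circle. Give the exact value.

61.25

The farthest pair is (0, 8)–(7, -6) with squared distance 245. The circle on this segment as diameter has centre (3.5, 1) and r² = 245/4 = 61.25.
Check (0, 2): distance² to centre = 13.25 ≤ 61.25, so it lies inside.
All remaining points lie in this disk, and no smaller disk contains both endpoints, so this is the minimum enclosing circle.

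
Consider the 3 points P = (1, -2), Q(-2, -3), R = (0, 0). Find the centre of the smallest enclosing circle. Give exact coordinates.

(-11/14, -23/14)

Side lengths²: PQ² = 10, PR² = 5, QR² = 13.
Since QR² = 13 < 10 + 5 = 15, the triangle is acute, so the smallest enclosing circle is the circumcircle.
Circumcentre = (-11/14, -23/14), r² = 325/98.
Centre = (-11/14, -23/14).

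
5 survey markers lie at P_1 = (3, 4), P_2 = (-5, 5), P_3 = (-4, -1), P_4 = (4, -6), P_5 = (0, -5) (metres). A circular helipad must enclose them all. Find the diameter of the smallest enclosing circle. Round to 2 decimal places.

14.21

The farthest pair is P_2–P_4 with squared distance 202. The circle on this segment as diameter has centre (-0.5, -0.5) and r² = 202/4 = 50.5.
Check P_1: distance² to centre = 32.5 ≤ 50.5, so it lies inside.
All remaining points lie in this disk, and no smaller disk contains both endpoints, so this is the minimum enclosing circle.
Diameter = 2r = 2√(50.5) ≈ 14.21.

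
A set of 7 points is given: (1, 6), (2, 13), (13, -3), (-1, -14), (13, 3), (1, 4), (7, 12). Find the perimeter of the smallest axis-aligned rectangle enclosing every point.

82

Width = max x − min x = 13 − (-1) = 14.
Height = max y − min y = 13 − (-14) = 27.
Perimeter = 2(14 + 27) = 82.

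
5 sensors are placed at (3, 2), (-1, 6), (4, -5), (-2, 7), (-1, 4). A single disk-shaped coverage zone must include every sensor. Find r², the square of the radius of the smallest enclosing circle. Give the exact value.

The farthest pair is (4, -5)–(-2, 7) with squared distance 180. The circle on this segment as diameter has centre (1, 1) and r² = 180/4 = 45.
Check (3, 2): distance² to centre = 5 ≤ 45, so it lies inside.
All remaining points lie in this disk, and no smaller disk contains both endpoints, so this is the minimum enclosing circle.

45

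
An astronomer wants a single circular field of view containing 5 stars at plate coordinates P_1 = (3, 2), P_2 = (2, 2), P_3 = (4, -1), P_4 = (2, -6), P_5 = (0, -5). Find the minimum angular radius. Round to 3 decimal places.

4.031

By Welzl's lemma the MEC is supported by two points (diametrically opposite) or three points (on a circumcircle).
The farthest pair is P_1–P_4 with squared distance 65. The circle on this segment as diameter has centre (2.5, -2) and r² = 65/4 = 16.25.
Check P_2: distance² to centre = 16.25 ≤ 16.25, so it lies inside.
All remaining points lie in this disk, and no smaller disk contains both endpoints, so this is the minimum enclosing circle.
r = √(16.25) ≈ 4.031.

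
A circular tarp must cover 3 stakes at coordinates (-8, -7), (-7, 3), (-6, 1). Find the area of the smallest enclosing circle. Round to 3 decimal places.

79.325

Call the three points A, B, C in the order given.
Side lengths²: AB² = 101, AC² = 68, BC² = 5.
Since AB² = 101 ≥ 68 + 5 = 73, the angle opposite AB is not acute, so the smallest enclosing circle has AB as diameter.
Centre = midpoint of AB = (-7.5, -2), r² = 101/4 = 25.25.
Area = π·r² = π·25.25 ≈ 79.325.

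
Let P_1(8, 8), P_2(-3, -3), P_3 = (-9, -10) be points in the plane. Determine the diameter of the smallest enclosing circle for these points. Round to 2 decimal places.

Side lengths²: P_1P_2² = 242, P_1P_3² = 613, P_2P_3² = 85.
Since P_1P_3² = 613 ≥ 242 + 85 = 327, the angle opposite P_1P_3 is not acute, so the smallest enclosing circle has P_1P_3 as diameter.
Centre = midpoint of P_1P_3 = (-0.5, -1), r² = 613/4 = 153.25.
Diameter = 2r = 2√(153.25) ≈ 24.76.

24.76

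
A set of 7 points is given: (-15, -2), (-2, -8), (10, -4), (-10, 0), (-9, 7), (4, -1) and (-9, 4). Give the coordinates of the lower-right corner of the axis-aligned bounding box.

x-range [-15, 10], y-range [-8, 7].
The lower-right corner is (10, -8).

(10, -8)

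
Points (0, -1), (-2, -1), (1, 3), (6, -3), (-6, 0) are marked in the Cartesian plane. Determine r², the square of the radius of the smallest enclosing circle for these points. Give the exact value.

The farthest pair is (6, -3)–(-6, 0) with squared distance 153. The circle on this segment as diameter has centre (0, -1.5) and r² = 153/4 = 38.25.
Check (0, -1): distance² to centre = 0.25 ≤ 38.25, so it lies inside.
All remaining points lie in this disk, and no smaller disk contains both endpoints, so this is the minimum enclosing circle.

38.25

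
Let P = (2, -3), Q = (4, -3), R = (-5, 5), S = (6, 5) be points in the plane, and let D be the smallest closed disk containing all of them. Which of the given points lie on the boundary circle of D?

By Welzl's lemma the MEC is supported by two points (diametrically opposite) or three points (on a circumcircle).
The minimum enclosing circle is determined by three boundary points: Q, R, S.
Their circumcentre is (0.5, 2.125) with r² = 38.515625.
The farthest remaining point P is at distance² 28.515625 ≤ 38.515625.
The points at distance exactly r from the centre are Q, R, S — 3 points.

Q, R, S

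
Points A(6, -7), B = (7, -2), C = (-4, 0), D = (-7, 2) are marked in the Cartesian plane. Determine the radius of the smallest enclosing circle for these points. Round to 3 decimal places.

A smallest enclosing disk is always determined by at most three of the input points on its boundary.
The farthest pair is A–D with squared distance 250. The circle on this segment as diameter has centre (-0.5, -2.5) and r² = 250/4 = 62.5.
Check B: distance² to centre = 56.5 ≤ 62.5, so it lies inside.
All remaining points lie in this disk, and no smaller disk contains both endpoints, so this is the minimum enclosing circle.
r = √(62.5) ≈ 7.906.

7.906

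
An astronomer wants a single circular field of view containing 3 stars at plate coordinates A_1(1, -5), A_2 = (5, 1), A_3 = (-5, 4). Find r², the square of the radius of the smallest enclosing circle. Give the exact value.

18421/576

Side lengths²: A_1A_2² = 52, A_1A_3² = 117, A_2A_3² = 109.
Since A_1A_3² = 117 < 109 + 52 = 161, the triangle is acute, so the smallest enclosing circle is the circumcircle.
Circumcentre = (-0.625, 5/12), r² = 18421/576.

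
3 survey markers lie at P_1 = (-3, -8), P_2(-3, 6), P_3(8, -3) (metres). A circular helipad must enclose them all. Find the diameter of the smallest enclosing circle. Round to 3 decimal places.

Side lengths²: P_1P_2² = 196, P_1P_3² = 146, P_2P_3² = 202.
Since P_2P_3² = 202 < 196 + 146 = 342, the triangle is acute, so the smallest enclosing circle is the circumcircle.
Circumcentre = (5/11, -1), r² = 7373/121.
Diameter = 2r = 2√(7373/121) ≈ 15.612.

15.612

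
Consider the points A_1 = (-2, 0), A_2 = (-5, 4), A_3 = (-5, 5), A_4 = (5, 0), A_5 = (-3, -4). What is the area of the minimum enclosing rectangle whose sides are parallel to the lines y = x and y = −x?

In coordinates u = x + y, v = x − y the rectangle is axis-aligned; the map (x,y)→(u,v) scales areas by 2.
u-values: -2, -1, 0, 5, -7; range = 5 − (-7) = 12.
v-values: -2, -9, -10, 5, 1; range = 5 − (-10) = 15.
Area = (12 × 15) / 2 = 90.

90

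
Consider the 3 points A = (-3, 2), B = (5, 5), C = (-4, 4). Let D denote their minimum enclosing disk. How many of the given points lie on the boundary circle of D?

2

Side lengths²: AB² = 73, AC² = 5, BC² = 82.
Since BC² = 82 ≥ 73 + 5 = 78, the angle opposite BC is not acute, so the smallest enclosing circle has BC as diameter.
Centre = midpoint of BC = (0.5, 4.5), r² = 82/4 = 20.5.
The points at distance exactly r from the centre are B, C — 2 points.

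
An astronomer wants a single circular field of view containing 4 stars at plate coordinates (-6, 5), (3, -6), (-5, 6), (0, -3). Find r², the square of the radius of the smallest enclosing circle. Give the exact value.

52

The minimum enclosing circle of a finite set is fixed by two of the points (as a diameter) or three (as a circumcircle).
The farthest pair is (3, -6)–(-5, 6) with squared distance 208. The circle on this segment as diameter has centre (-1, 0) and r² = 208/4 = 52.
Check (-6, 5): distance² to centre = 50 ≤ 52, so it lies inside.
All remaining points lie in this disk, and no smaller disk contains both endpoints, so this is the minimum enclosing circle.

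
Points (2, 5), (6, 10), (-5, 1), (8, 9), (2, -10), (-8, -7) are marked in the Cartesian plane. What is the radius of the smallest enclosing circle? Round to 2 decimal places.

11.31

The farthest pair is (8, 9)–(-8, -7) with squared distance 512. The circle on this segment as diameter has centre (0, 1) and r² = 512/4 = 128.
Check (2, 5): distance² to centre = 20 ≤ 128, so it lies inside.
All remaining points lie in this disk, and no smaller disk contains both endpoints, so this is the minimum enclosing circle.
r = √128 ≈ 11.31.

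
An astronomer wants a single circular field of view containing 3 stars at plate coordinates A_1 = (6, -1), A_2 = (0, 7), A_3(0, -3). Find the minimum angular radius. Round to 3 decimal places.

5.270

Side lengths²: A_1A_2² = 100, A_1A_3² = 40, A_2A_3² = 100.
Since A_2A_3² = 100 < 100 + 40 = 140, the triangle is acute, so the smallest enclosing circle is the circumcircle.
Circumcentre = (5/3, 2), r² = 250/9.
r = √(250/9) ≈ 5.270.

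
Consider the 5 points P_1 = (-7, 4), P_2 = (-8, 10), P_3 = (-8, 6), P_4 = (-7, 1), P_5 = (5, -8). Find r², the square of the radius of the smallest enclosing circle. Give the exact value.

The minimum enclosing circle of a finite set is fixed by two of the points (as a diameter) or three (as a circumcircle).
The farthest pair is P_2–P_5 with squared distance 493. The circle on this segment as diameter has centre (-1.5, 1) and r² = 493/4 = 123.25.
Check P_1: distance² to centre = 39.25 ≤ 123.25, so it lies inside.
All remaining points lie in this disk, and no smaller disk contains both endpoints, so this is the minimum enclosing circle.

123.25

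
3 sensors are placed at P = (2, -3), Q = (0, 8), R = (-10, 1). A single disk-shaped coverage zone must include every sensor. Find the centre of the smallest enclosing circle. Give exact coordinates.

Side lengths²: PQ² = 125, PR² = 160, QR² = 149.
Since PR² = 160 < 149 + 125 = 274, the triangle is acute, so the smallest enclosing circle is the circumcircle.
Circumcentre = (-191/62, 109/62), r² = 93125/1922.
Centre = (-191/62, 109/62).

(-191/62, 109/62)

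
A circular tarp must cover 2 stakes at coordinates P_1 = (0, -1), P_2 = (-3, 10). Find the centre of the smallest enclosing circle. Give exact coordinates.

(-1.5, 4.5)

The smallest circle enclosing two points has them as diameter endpoints.
Centre = midpoint = (-1.5, 4.5); r² = |P_1P_2|²/4 = 130/4 = 32.5.
Centre = (-1.5, 4.5).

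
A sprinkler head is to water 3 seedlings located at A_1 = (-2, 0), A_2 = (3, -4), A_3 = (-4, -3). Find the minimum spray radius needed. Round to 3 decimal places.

3.549

Side lengths²: A_1A_2² = 41, A_1A_3² = 13, A_2A_3² = 50.
Since A_2A_3² = 50 < 41 + 13 = 54, the triangle is acute, so the smallest enclosing circle is the circumcircle.
Circumcentre = (-21/46, -147/46), r² = 13325/1058.
r = √(13325/1058) ≈ 3.549.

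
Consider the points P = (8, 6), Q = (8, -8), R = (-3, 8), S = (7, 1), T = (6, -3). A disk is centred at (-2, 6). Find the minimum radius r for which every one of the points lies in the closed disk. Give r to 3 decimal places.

17.205

The required radius is the distance from (-2, 6) to the farthest point.
Squared distances: 100, 296, 5, 106, 145.
Maximum is 296, attained at Q.
r = √296 ≈ 17.205.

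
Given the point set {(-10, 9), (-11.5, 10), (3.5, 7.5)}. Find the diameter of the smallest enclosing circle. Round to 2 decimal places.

Call the three points A, B, C in the order given.
Side lengths²: AB² = 3.25, AC² = 184.5, BC² = 231.25.
Since BC² = 231.25 ≥ 184.5 + 3.25 = 187.75, the angle opposite BC is not acute, so the smallest enclosing circle has BC as diameter.
Centre = midpoint of BC = (-4, 8.75), r² = 231.25/4 = 57.8125.
Diameter = 2r = 2√(57.8125) ≈ 15.21.

15.21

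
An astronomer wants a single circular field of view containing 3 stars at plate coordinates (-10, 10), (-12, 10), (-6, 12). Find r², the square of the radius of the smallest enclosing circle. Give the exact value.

Call the three points A, B, C in the order given.
Side lengths²: AB² = 4, AC² = 20, BC² = 40.
Since BC² = 40 ≥ 20 + 4 = 24, the angle opposite BC is not acute, so the smallest enclosing circle has BC as diameter.
Centre = midpoint of BC = (-9, 11), r² = 40/4 = 10.

10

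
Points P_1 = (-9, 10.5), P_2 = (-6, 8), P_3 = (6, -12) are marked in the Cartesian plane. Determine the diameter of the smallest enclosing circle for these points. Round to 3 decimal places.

Side lengths²: P_1P_2² = 15.25, P_1P_3² = 731.25, P_2P_3² = 544.
Since P_1P_3² = 731.25 ≥ 544 + 15.25 = 559.25, the angle opposite P_1P_3 is not acute, so the smallest enclosing circle has P_1P_3 as diameter.
Centre = midpoint of P_1P_3 = (-1.5, -0.75), r² = 731.25/4 = 182.8125.
Diameter = 2r = 2√(182.8125) ≈ 27.042.

27.042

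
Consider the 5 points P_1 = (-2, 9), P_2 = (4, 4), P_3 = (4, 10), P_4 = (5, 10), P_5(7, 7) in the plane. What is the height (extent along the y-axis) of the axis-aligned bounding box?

max y = 10, min y = 4, so height = 6.

6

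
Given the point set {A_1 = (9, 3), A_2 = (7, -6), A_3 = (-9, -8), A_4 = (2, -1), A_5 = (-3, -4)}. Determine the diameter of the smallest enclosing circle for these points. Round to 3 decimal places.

The farthest pair is A_1–A_3 with squared distance 445. The circle on this segment as diameter has centre (0, -2.5) and r² = 445/4 = 111.25.
Check A_2: distance² to centre = 61.25 ≤ 111.25, so it lies inside.
All remaining points lie in this disk, and no smaller disk contains both endpoints, so this is the minimum enclosing circle.
Diameter = 2r = 2√(111.25) ≈ 21.095.

21.095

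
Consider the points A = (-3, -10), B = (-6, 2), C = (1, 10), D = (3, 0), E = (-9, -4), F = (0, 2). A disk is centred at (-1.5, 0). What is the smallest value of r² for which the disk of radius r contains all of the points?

106.25

The required radius is the distance from (-1.5, 0) to the farthest point.
Squared distances: 102.25, 24.25, 106.25, 20.25, 72.25, 6.25.
Maximum is 106.25, attained at C.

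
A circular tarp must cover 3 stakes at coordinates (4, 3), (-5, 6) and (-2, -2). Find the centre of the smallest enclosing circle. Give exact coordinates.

(-43/42, 41/14)

Call the three points A, B, C in the order given.
Side lengths²: AB² = 90, AC² = 61, BC² = 73.
Since AB² = 90 < 73 + 61 = 134, the triangle is acute, so the smallest enclosing circle is the circumcircle.
Circumcentre = (-43/42, 41/14), r² = 22265/882.
Centre = (-43/42, 41/14).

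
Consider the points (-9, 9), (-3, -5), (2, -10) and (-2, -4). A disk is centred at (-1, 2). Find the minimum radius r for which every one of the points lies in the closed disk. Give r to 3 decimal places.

12.369

The required radius is the distance from (-1, 2) to the farthest point.
Squared distances: 113, 53, 153, 37.
Maximum is 153, attained at (2, -10).
r = √153 ≈ 12.369.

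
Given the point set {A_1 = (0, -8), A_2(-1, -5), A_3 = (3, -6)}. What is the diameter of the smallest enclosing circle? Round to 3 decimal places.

Side lengths²: A_1A_2² = 10, A_1A_3² = 13, A_2A_3² = 17.
Since A_2A_3² = 17 < 13 + 10 = 23, the triangle is acute, so the smallest enclosing circle is the circumcircle.
Circumcentre = (19/22, -133/22), r² = 1105/242.
Diameter = 2r = 2√(1105/242) ≈ 4.274.

4.274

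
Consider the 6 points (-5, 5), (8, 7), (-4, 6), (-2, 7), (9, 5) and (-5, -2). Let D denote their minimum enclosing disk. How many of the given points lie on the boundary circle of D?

3

The minimum enclosing circle of a finite set is fixed by two of the points (as a diameter) or three (as a circumcircle).
The farthest pair is (8, 7)–(-5, -2) with squared distance 250. The circle on this segment as diameter has centre (1.5, 2.5) and r² = 250/4 = 62.5.
Check (-5, 5): distance² to centre = 48.5 ≤ 62.5, so it lies inside.
All remaining points lie in this disk, and no smaller disk contains both endpoints, so this is the minimum enclosing circle.
The points at distance exactly r from the centre are (8, 7), (9, 5), (-5, -2) — 3 points.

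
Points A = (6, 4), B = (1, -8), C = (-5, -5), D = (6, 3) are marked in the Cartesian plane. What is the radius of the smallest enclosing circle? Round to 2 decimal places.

7.12

The minimum enclosing circle is determined by three boundary points: A, B, C.
Their circumcentre is (47/58, -51/58) with r² = 85345/1682.
The farthest remaining point D is at distance² 70613/1682 ≤ 85345/1682.
r = √(85345/1682) ≈ 7.12.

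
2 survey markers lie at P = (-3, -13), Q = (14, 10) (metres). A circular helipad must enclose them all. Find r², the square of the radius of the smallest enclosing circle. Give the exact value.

The smallest circle enclosing two points has them as diameter endpoints.
Centre = midpoint = (5.5, -1.5); r² = |PQ|²/4 = 818/4 = 204.5.

204.5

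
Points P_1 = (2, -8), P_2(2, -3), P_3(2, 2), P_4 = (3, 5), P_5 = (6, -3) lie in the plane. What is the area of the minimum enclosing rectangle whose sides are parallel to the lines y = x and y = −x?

In coordinates u = x + y, v = x − y the rectangle is axis-aligned; the map (x,y)→(u,v) scales areas by 2.
u-values: -6, -1, 4, 8, 3; range = 8 − (-6) = 14.
v-values: 10, 5, 0, -2, 9; range = 10 − (-2) = 12.
Area = (14 × 12) / 2 = 84.

84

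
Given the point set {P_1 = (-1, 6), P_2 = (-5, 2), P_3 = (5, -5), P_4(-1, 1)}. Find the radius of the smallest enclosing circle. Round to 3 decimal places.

6.362

By Welzl's lemma the MEC is supported by two points (diametrically opposite) or three points (on a circumcircle).
The minimum enclosing circle is determined by three boundary points: P_1, P_2, P_3.
Their circumcentre is (35/34, -1/34) with r² = 23393/578.
The farthest remaining point P_4 is at distance² 2993/578 ≤ 23393/578.
r = √(23393/578) ≈ 6.362.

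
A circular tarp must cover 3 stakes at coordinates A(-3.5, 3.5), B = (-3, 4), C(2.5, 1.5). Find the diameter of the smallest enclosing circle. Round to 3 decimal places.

Side lengths²: AB² = 0.5, AC² = 40, BC² = 36.5.
Since AC² = 40 ≥ 36.5 + 0.5 = 37, the angle opposite AC is not acute, so the smallest enclosing circle has AC as diameter.
Centre = midpoint of AC = (-0.5, 2.5), r² = 40/4 = 10.
Diameter = 2r = 2√10 ≈ 6.325.

6.325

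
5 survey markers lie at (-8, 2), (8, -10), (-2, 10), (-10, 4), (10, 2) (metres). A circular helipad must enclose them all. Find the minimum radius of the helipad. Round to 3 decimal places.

11.589

The minimum enclosing circle is determined by three boundary points: (8, -10), (-2, 10), (-10, 4).
Their circumcentre is (3/11, -15/11) with r² = 16250/121.
The farthest remaining point (10, 2) is at distance² 12818/121 ≤ 16250/121.
r = √(16250/121) ≈ 11.589.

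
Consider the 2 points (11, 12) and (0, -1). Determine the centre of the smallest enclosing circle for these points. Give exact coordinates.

(5.5, 5.5)

The smallest circle enclosing two points has them as diameter endpoints.
Centre = midpoint = (5.5, 5.5); r² = |(11, 12)−(0, -1)|²/4 = 290/4 = 72.5.
Centre = (5.5, 5.5).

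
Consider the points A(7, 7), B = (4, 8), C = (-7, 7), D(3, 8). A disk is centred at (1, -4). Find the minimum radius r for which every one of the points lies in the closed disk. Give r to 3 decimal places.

13.601

The required radius is the distance from (1, -4) to the farthest point.
Squared distances: 157, 153, 185, 148.
Maximum is 185, attained at C.
r = √185 ≈ 13.601.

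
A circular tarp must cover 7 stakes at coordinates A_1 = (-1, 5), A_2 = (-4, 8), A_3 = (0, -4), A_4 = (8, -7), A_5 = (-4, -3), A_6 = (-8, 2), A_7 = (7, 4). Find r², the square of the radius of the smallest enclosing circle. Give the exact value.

179621/1936

A smallest enclosing disk is always determined by at most three of the input points on its boundary.
The minimum enclosing circle is determined by three boundary points: A_2, A_4, A_6.
Their circumcentre is (63/44, 1/22) with r² = 179621/1936.
The farthest remaining point A_7 is at distance² 90301/1936 ≤ 179621/1936.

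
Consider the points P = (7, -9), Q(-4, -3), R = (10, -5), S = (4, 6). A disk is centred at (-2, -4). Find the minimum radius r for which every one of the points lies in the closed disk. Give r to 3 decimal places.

12.042

The required radius is the distance from (-2, -4) to the farthest point.
Squared distances: 106, 5, 145, 136.
Maximum is 145, attained at R.
r = √145 ≈ 12.042.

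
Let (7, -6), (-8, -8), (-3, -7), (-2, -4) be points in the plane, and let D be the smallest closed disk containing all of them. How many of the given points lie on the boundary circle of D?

2

A smallest enclosing disk is always determined by at most three of the input points on its boundary.
The farthest pair is (7, -6)–(-8, -8) with squared distance 229. The circle on this segment as diameter has centre (-0.5, -7) and r² = 229/4 = 57.25.
Check (-3, -7): distance² to centre = 6.25 ≤ 57.25, so it lies inside.
All remaining points lie in this disk, and no smaller disk contains both endpoints, so this is the minimum enclosing circle.
The points at distance exactly r from the centre are (7, -6), (-8, -8) — 2 points.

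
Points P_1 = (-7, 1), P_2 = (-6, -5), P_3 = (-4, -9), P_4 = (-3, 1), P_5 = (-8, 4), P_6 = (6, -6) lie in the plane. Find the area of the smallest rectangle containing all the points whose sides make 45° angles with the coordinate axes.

In coordinates u = x + y, v = x − y the rectangle is axis-aligned; the map (x,y)→(u,v) scales areas by 2.
u-values: -6, -11, -13, -2, -4, 0; range = 0 − (-13) = 13.
v-values: -8, -1, 5, -4, -12, 12; range = 12 − (-12) = 24.
Area = (13 × 24) / 2 = 156.

156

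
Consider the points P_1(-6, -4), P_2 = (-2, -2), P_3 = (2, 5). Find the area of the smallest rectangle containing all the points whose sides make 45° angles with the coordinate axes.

25.5

In coordinates u = x + y, v = x − y the rectangle is axis-aligned; the map (x,y)→(u,v) scales areas by 2.
u-values: -10, -4, 7; range = 7 − (-10) = 17.
v-values: -2, 0, -3; range = 0 − (-3) = 3.
Area = (17 × 3) / 2 = 25.5.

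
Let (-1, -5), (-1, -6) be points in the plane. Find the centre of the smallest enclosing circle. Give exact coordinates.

(-1, -5.5)

The smallest circle enclosing two points has them as diameter endpoints.
Centre = midpoint = (-1, -5.5); r² = |(-1, -5)−(-1, -6)|²/4 = 1/4 = 0.25.
Centre = (-1, -5.5).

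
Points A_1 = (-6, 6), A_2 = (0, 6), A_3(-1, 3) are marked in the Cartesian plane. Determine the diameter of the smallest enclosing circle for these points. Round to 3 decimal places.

Side lengths²: A_1A_2² = 36, A_1A_3² = 34, A_2A_3² = 10.
Since A_1A_2² = 36 < 34 + 10 = 44, the triangle is acute, so the smallest enclosing circle is the circumcircle.
Circumcentre = (-3, 16/3), r² = 85/9.
Diameter = 2r = 2√(85/9) ≈ 6.146.

6.146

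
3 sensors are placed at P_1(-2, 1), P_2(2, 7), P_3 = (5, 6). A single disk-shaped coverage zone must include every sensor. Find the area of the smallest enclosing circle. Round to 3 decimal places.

Side lengths²: P_1P_2² = 52, P_1P_3² = 74, P_2P_3² = 10.
Since P_1P_3² = 74 ≥ 52 + 10 = 62, the angle opposite P_1P_3 is not acute, so the smallest enclosing circle has P_1P_3 as diameter.
Centre = midpoint of P_1P_3 = (1.5, 3.5), r² = 74/4 = 18.5.
Area = π·r² = π·18.5 ≈ 58.119.

58.119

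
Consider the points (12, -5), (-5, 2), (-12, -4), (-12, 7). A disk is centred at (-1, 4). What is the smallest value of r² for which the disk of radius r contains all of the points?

250

The required radius is the distance from (-1, 4) to the farthest point.
Squared distances: 250, 20, 185, 130.
Maximum is 250, attained at (12, -5).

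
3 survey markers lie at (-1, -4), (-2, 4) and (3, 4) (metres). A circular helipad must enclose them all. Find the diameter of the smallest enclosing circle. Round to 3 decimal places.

9.014

Call the three points A, B, C in the order given.
Side lengths²: AB² = 65, AC² = 80, BC² = 25.
Since AC² = 80 < 65 + 25 = 90, the triangle is acute, so the smallest enclosing circle is the circumcircle.
Circumcentre = (0.5, 0.25), r² = 20.3125.
Diameter = 2r = 2√(20.3125) ≈ 9.014.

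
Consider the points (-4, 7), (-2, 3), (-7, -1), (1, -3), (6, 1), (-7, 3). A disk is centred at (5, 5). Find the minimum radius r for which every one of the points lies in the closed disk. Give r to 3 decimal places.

13.416

The required radius is the distance from (5, 5) to the farthest point.
Squared distances: 85, 53, 180, 80, 17, 148.
Maximum is 180, attained at (-7, -1).
r = √180 ≈ 13.416.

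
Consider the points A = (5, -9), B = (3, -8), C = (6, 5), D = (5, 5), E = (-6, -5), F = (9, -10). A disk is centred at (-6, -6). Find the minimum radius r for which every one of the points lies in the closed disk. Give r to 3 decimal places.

16.279

The required radius is the distance from (-6, -6) to the farthest point.
Squared distances: 130, 85, 265, 242, 1, 241.
Maximum is 265, attained at C.
r = √265 ≈ 16.279.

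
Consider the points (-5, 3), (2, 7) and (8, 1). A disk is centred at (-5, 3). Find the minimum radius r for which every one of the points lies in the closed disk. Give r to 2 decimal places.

The required radius is the distance from (-5, 3) to the farthest point.
Squared distances: 0, 65, 173.
Maximum is 173, attained at (8, 1).
r = √173 ≈ 13.15.

13.15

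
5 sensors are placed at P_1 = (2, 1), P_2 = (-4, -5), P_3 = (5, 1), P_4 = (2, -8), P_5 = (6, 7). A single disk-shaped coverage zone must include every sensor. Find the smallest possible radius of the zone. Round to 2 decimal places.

A smallest enclosing disk is always determined by at most three of the input points on its boundary.
The minimum enclosing circle is determined by three boundary points: P_2, P_4, P_5.
Their circumcentre is (38/17, -1/34) with r² = 73505/1156.
The farthest remaining point P_3 is at distance² 10061/1156 ≤ 73505/1156.
r = √(73505/1156) ≈ 7.97.

7.97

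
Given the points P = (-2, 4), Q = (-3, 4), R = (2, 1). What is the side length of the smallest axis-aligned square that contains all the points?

5

The bounding box has width 5 and height 3.
An axis-aligned square enclosing the set must have side ≥ max(width, height).
So the minimum side is max(5, 3) = 5.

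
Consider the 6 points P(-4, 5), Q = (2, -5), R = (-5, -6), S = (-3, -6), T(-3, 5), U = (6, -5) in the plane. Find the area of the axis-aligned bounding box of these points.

x ranges over [-5, 6], width 11.
y ranges over [-6, 5], height 11.
Area = 11 × 11 = 121.

121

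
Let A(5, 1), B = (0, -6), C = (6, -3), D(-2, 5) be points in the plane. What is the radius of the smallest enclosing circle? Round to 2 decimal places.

5.89

A smallest enclosing disk is always determined by at most three of the input points on its boundary.
The minimum enclosing circle is determined by three boundary points: B, C, D.
Their circumcentre is (5/6, -1/6) with r² = 625/18.
The farthest remaining point A is at distance² 337/18 ≤ 625/18.
r = √(625/18) ≈ 5.89.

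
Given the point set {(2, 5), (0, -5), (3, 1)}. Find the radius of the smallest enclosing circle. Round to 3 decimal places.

Call the three points A, B, C in the order given.
Side lengths²: AB² = 104, AC² = 17, BC² = 45.
Since AB² = 104 ≥ 45 + 17 = 62, the angle opposite AB is not acute, so the smallest enclosing circle has AB as diameter.
Centre = midpoint of AB = (1, 0), r² = 104/4 = 26.
r = √26 ≈ 5.099.

5.099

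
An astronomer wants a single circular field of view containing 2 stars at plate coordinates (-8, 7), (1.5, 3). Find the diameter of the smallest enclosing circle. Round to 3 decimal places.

10.308

The smallest circle enclosing two points has them as diameter endpoints.
Centre = midpoint = (-3.25, 5); r² = |(-8, 7)−(1.5, 3)|²/4 = 106.25/4 = 26.5625.
Diameter = 2r = 2√(26.5625) ≈ 10.308.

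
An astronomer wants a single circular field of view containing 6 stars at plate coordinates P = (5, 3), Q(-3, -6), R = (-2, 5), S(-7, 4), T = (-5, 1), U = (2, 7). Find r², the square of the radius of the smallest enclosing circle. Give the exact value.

14065/289

By Welzl's lemma the MEC is supported by two points (diametrically opposite) or three points (on a circumcircle).
The minimum enclosing circle is determined by three boundary points: Q, S, U.
Their circumcentre is (-15/17, 11/17) with r² = 14065/289.
The farthest remaining point P is at distance² 11600/289 ≤ 14065/289.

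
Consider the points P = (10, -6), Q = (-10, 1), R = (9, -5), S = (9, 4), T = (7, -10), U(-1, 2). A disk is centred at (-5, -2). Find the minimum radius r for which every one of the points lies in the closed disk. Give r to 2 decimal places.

15.52

The required radius is the distance from (-5, -2) to the farthest point.
Squared distances: 241, 34, 205, 232, 208, 32.
Maximum is 241, attained at P.
r = √241 ≈ 15.52.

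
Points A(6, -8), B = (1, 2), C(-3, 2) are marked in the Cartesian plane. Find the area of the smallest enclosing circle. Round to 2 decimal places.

142.16

Side lengths²: AB² = 125, AC² = 181, BC² = 16.
Since AC² = 181 ≥ 125 + 16 = 141, the angle opposite AC is not acute, so the smallest enclosing circle has AC as diameter.
Centre = midpoint of AC = (1.5, -3), r² = 181/4 = 45.25.
Area = π·r² = π·45.25 ≈ 142.16.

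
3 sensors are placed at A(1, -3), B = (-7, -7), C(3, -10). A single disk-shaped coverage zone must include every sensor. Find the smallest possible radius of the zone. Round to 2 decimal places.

Side lengths²: AB² = 80, AC² = 53, BC² = 109.
Since BC² = 109 < 80 + 53 = 133, the triangle is acute, so the smallest enclosing circle is the circumcircle.
Circumcentre = (-1.71875, -7.5625), r² = 28.2080078125.
r = √(28.2080078125) ≈ 5.31.

5.31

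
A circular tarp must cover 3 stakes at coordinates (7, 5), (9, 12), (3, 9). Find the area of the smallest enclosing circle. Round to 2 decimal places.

Call the three points A, B, C in the order given.
Side lengths²: AB² = 53, AC² = 32, BC² = 45.
Since AB² = 53 < 45 + 32 = 77, the triangle is acute, so the smallest enclosing circle is the circumcircle.
Circumcentre = (41/6, 53/6), r² = 265/18.
Area = π·r² = π·265/18 ≈ 46.25.

46.25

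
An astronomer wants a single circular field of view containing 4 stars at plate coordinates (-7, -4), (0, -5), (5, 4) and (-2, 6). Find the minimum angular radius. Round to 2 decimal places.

7.21

A smallest enclosing disk is always determined by at most three of the input points on its boundary.
The farthest pair is (-7, -4)–(5, 4) with squared distance 208. The circle on this segment as diameter has centre (-1, 0) and r² = 208/4 = 52.
Check (0, -5): distance² to centre = 26 ≤ 52, so it lies inside.
All remaining points lie in this disk, and no smaller disk contains both endpoints, so this is the minimum enclosing circle.
r = √52 ≈ 7.21.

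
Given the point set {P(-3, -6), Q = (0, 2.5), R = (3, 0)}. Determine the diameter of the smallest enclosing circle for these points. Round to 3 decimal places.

9.051

Side lengths²: PQ² = 81.25, PR² = 72, QR² = 15.25.
Since PQ² = 81.25 < 72 + 15.25 = 87.25, the triangle is acute, so the smallest enclosing circle is the circumcircle.
Circumcentre = (-49/44, -83/44), r² = 19825/968.
Diameter = 2r = 2√(19825/968) ≈ 9.051.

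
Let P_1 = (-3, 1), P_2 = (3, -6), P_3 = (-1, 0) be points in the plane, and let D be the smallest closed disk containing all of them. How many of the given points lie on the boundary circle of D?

2

Side lengths²: P_1P_2² = 85, P_1P_3² = 5, P_2P_3² = 52.
Since P_1P_2² = 85 ≥ 52 + 5 = 57, the angle opposite P_1P_2 is not acute, so the smallest enclosing circle has P_1P_2 as diameter.
Centre = midpoint of P_1P_2 = (0, -2.5), r² = 85/4 = 21.25.
The points at distance exactly r from the centre are P_1, P_2 — 2 points.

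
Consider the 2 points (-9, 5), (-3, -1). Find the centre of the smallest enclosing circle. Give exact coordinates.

(-6, 2)

The smallest circle enclosing two points has them as diameter endpoints.
Centre = midpoint = (-6, 2); r² = |(-9, 5)−(-3, -1)|²/4 = 72/4 = 18.
Centre = (-6, 2).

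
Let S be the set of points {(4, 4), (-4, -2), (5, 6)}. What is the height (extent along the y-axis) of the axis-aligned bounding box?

8

max y = 6, min y = -2, so height = 8.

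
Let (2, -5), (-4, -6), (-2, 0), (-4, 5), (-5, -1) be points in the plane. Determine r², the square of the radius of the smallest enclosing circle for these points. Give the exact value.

The minimum enclosing circle is determined by three boundary points: (2, -5), (-4, -6), (-4, 5).
Their circumcentre is (-11/6, -0.5) with r² = 629/18.
The farthest remaining point (-5, -1) is at distance² 185/18 ≤ 629/18.

629/18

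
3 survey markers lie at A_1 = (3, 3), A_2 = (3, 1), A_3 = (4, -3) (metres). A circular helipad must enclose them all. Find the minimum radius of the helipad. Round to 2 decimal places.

3.04

Side lengths²: A_1A_2² = 4, A_1A_3² = 37, A_2A_3² = 17.
Since A_1A_3² = 37 ≥ 17 + 4 = 21, the angle opposite A_1A_3 is not acute, so the smallest enclosing circle has A_1A_3 as diameter.
Centre = midpoint of A_1A_3 = (3.5, 0), r² = 37/4 = 9.25.
r = √(9.25) ≈ 3.04.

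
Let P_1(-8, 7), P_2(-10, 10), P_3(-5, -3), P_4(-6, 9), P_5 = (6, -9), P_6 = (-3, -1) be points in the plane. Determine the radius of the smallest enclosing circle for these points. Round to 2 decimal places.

The farthest pair is P_2–P_5 with squared distance 617. The circle on this segment as diameter has centre (-2, 0.5) and r² = 617/4 = 154.25.
Check P_1: distance² to centre = 78.25 ≤ 154.25, so it lies inside.
All remaining points lie in this disk, and no smaller disk contains both endpoints, so this is the minimum enclosing circle.
r = √(154.25) ≈ 12.42.

12.42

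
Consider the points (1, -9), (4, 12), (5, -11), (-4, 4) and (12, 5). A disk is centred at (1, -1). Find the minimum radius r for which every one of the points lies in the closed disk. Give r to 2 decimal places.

13.34

The required radius is the distance from (1, -1) to the farthest point.
Squared distances: 64, 178, 116, 50, 157.
Maximum is 178, attained at (4, 12).
r = √178 ≈ 13.34.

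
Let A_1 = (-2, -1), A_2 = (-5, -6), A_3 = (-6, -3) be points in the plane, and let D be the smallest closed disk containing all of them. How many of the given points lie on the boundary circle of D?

2

Side lengths²: A_1A_2² = 34, A_1A_3² = 20, A_2A_3² = 10.
Since A_1A_2² = 34 ≥ 20 + 10 = 30, the angle opposite A_1A_2 is not acute, so the smallest enclosing circle has A_1A_2 as diameter.
Centre = midpoint of A_1A_2 = (-3.5, -3.5), r² = 34/4 = 8.5.
The points at distance exactly r from the centre are A_1, A_2 — 2 points.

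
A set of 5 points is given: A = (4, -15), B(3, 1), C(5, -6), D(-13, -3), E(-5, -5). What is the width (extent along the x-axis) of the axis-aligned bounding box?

18

max x = 5, min x = -13, so width = 18.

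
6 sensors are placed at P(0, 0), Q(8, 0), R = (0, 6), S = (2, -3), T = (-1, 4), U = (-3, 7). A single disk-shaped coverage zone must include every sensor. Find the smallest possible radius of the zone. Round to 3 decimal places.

A smallest enclosing disk is always determined by at most three of the input points on its boundary.
The farthest pair is Q–U with squared distance 170. The circle on this segment as diameter has centre (2.5, 3.5) and r² = 170/4 = 42.5.
Check P: distance² to centre = 18.5 ≤ 42.5, so it lies inside.
All remaining points lie in this disk, and no smaller disk contains both endpoints, so this is the minimum enclosing circle.
r = √(42.5) ≈ 6.519.

6.519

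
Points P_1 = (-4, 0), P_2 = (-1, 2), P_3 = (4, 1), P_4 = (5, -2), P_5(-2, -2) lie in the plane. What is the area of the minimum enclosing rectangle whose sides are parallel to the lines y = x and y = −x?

49.5

In coordinates u = x + y, v = x − y the rectangle is axis-aligned; the map (x,y)→(u,v) scales areas by 2.
u-values: -4, 1, 5, 3, -4; range = 5 − (-4) = 9.
v-values: -4, -3, 3, 7, 0; range = 7 − (-4) = 11.
Area = (9 × 11) / 2 = 49.5.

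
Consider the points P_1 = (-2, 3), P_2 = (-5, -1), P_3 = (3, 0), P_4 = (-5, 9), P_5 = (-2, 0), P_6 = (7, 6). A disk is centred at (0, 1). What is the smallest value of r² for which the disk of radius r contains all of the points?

89

The required radius is the distance from (0, 1) to the farthest point.
Squared distances: 8, 29, 10, 89, 5, 74.
Maximum is 89, attained at P_4.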